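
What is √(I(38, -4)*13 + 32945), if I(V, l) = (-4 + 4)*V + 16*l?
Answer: √32113 ≈ 179.20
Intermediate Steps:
I(V, l) = 16*l (I(V, l) = 0*V + 16*l = 0 + 16*l = 16*l)
√(I(38, -4)*13 + 32945) = √((16*(-4))*13 + 32945) = √(-64*13 + 32945) = √(-832 + 32945) = √32113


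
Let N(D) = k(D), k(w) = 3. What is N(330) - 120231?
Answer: -120228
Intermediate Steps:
N(D) = 3
N(330) - 120231 = 3 - 120231 = -120228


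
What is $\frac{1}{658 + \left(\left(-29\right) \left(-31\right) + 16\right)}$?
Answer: $\frac{1}{1573} \approx 0.00063573$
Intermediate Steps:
$\frac{1}{658 + \left(\left(-29\right) \left(-31\right) + 16\right)} = \frac{1}{658 + \left(899 + 16\right)} = \frac{1}{658 + 915} = \frac{1}{1573}$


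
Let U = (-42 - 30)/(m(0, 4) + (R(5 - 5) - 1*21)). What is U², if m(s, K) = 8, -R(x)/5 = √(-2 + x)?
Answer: 5184/(13 + 5*I*√2)² ≈ 12.862 - 19.872*I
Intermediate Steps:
R(x) = -5*√(-2 + x)
U = -72/(-13 - 5*I*√2) (U = (-42 - 30)/(8 + (-5*√(-2 + (5 - 5)) - 1*21)) = -72/(8 + (-5*√(-2 + 0) - 21)) = -72/(8 + (-5*I*√2 - 21)) = -72/(8 + (-21 - 5*I*√2)) = -72/(-13 - 5*I*√2) ≈ 4.274 - 2.3247*I)
U² = (312/73 - 120*I*√2/73)²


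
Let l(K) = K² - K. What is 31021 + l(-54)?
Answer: 33991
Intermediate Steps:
31021 + l(-54) = 31021 - 54*(-1 - 54) = 31021 - 54*(-55) = 31021 + 2970 = 33991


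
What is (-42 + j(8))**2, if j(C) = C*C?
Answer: 484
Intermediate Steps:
j(C) = C**2
(-42 + j(8))**2 = (-42 + 8**2)**2 = (-42 + 64)**2 = 22**2 = 484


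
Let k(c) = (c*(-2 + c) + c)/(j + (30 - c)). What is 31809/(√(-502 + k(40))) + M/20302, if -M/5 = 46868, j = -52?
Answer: -117170/10151 - 31809*I*√506602/16342 ≈ -11.543 - 1385.4*I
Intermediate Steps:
M = -234340 (M = -5*46868 = -234340)
k(c) = (c + c*(-2 + c))/(-22 - c) (k(c) = (c*(-2 + c) + c)/(-52 + (30 - c)) = (c + c*(-2 + c))/(-22 - c))
31809/(√(-502 + k(40))) + M/20302 = 31809/(√(-502 + 40*(1 - 1*40)/(22 + 40))) - 234340/20302 = 31809/(√(-502 + 40*(1 - 40)/62)) - 234340*1/20302 = 31809/(√(-502 + 40*(1/62)*(-39))) - 117170/10151 = 31809/(√(-502 - 780/31)) - 117170/10151 = 31809/(√(-16342/31)) - 117170/10151 = 31809/((I*√506602/31)) - 117170/10151 = 31809*(-I*√506602/16342) - 117170/10151 = -31809*I*√506602/16342 - 117170/10151 = -117170/10151 - 31809*I*√506602/16342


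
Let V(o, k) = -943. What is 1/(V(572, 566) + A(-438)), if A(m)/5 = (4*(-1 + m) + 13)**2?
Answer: 1/15189302 ≈ 6.5836e-8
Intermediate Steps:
A(m) = 5*(9 + 4*m)**2 (A(m) = 5*(4*(-1 + m) + 13)**2 = 5*((-4 + 4*m) + 13)**2 = 5*(9 + 4*m)**2)
1/(V(572, 566) + A(-438)) = 1/(-943 + 5*(9 + 4*(-438))**2) = 1/(-943 + 5*(9 - 1752)**2) = 1/(-943 + 5*(-1743)**2) = 1/(-943 + 5*3038049) = 1/(-943 + 15190245) = 1/15189302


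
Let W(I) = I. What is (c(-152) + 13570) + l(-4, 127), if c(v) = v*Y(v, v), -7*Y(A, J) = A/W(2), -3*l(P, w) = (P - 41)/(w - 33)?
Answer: 7843277/658 ≈ 11920.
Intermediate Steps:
l(P, w) = -(-41 + P)/(3*(-33 + w)) (l(P, w) = -(P - 41)/(3*(w - 33)) = -(-41 + P)/(3*(-33 + w)))
Y(A, J) = -A/14 (Y(A, J) = -A/(7*2) = -A/14)
c(v) = -v²/14 (c(v) = v*(-v/14) = -v²/14)
(c(-152) + 13570) + l(-4, 127) = (-1/14*(-152)² + 13570) + (41 - 1*(-4))/(3*(-33 + 127)) = (-1/14*23104 + 13570) + (⅓)*(41 + 4)/94 = (-11552/7 + 13570) + (⅓)*(1/94)*45 = 83438/7 + 15/94 = 7843277/658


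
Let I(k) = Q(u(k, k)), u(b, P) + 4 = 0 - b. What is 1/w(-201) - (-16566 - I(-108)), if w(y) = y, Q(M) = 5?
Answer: 3330770/201 ≈ 16571.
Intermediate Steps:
u(b, P) = -4 - b (u(b, P) = -4 + (0 - b) = -4 - b)
I(k) = 5
1/w(-201) - (-16566 - I(-108)) = 1/(-201) - (-16566 - 1*5) = -1/201 - (-16566 - 5) = -1/201 - 1*(-16571) = -1/201 + 16571 = 3330770/201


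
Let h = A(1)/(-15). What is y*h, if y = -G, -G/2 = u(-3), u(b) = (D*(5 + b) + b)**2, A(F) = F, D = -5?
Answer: -338/15 ≈ -22.533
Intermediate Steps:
u(b) = (-25 - 4*b)**2 (u(b) = (-5*(5 + b) + b)**2 = ((-25 - 5*b) + b)**2 = (-25 - 4*b)**2)
G = -338 (G = -2*(25 + 4*(-3))**2 = -2*(25 - 12)**2 = -2*13**2 = -2*169 = -338)
h = -1/15 (h = 1/(-15) = 1*(-1/15) = -1/15 ≈ -0.066667)
y = 338 (y = -1*(-338) = 338)
y*h = 338*(-1/15) = -338/15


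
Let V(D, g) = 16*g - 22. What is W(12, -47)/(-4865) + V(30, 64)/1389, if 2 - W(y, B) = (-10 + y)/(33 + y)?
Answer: 73080206/101362275 ≈ 0.72098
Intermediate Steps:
V(D, g) = -22 + 16*g
W(y, B) = 2 - (-10 + y)/(33 + y)
W(12, -47)/(-4865) + V(30, 64)/1389 = ((76 + 12)/(33 + 12))/(-4865) + (-22 + 16*64)/1389 = (88/45)*(-1/4865) + (-22 + 1024)*(1/1389) = ((1/45)*88)*(-1/4865) + 1002*(1/1389) = (88/45)*(-1/4865) + 334/463 = -88/218925 + 334/463 = 73080206/101362275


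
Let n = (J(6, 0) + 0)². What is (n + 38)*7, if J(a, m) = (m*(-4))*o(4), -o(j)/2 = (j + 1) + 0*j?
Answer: 266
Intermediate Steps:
o(j) = -2 - 2*j (o(j) = -2*((j + 1) + 0*j) = -2*((1 + j) + 0) = -2*(1 + j) = -2 - 2*j)
J(a, m) = 40*m (J(a, m) = (m*(-4))*(-2 - 2*4) = (-4*m)*(-2 - 8) = -4*m*(-10) = 40*m)
n = 0 (n = (40*0 + 0)² = (0 + 0)² = 0² = 0)
(n + 38)*7 = (0 + 38)*7 = 38*7 = 266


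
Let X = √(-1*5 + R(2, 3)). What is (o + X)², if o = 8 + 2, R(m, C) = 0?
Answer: (10 + I*√5)² ≈ 95.0 + 44.721*I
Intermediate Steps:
X = I*√5 (X = √(-1*5 + 0) = √(-5 + 0) = √(-5) = I*√5 ≈ 2.2361*I)
o = 10
(o + X)² = (10 + I*√5)²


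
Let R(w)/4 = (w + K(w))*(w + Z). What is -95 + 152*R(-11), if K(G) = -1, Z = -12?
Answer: 167713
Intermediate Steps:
R(w) = 4*(-1 + w)*(-12 + w) (R(w) = 4*((w - 1)*(w - 12)) = 4*((-1 + w)*(-12 + w)) = 4*(-1 + w)*(-12 + w))
-95 + 152*R(-11) = -95 + 152*(48 - 52*(-11) + 4*(-11)**2) = -95 + 152*(48 + 572 + 4*121) = -95 + 152*(48 + 572 + 484) = -95 + 152*1104 = -95 + 167808 = 167713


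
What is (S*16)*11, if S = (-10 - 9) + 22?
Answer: 528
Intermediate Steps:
S = 3 (S = -19 + 22 = 3)
(S*16)*11 = (3*16)*11 = 48*11 = 528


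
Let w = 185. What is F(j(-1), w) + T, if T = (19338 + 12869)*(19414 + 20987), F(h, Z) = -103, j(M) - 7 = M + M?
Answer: 1301194904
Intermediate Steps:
j(M) = 7 + 2*M (j(M) = 7 + (M + M) = 7 + 2*M)
T = 1301195007 (T = 32207*40401 = 1301195007)
F(j(-1), w) + T = -103 + 1301195007 = 1301194904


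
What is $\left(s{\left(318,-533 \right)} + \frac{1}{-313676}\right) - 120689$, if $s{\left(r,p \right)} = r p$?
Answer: $- \frac{91023442709}{313676} \approx -2.9018 \cdot 10^{5}$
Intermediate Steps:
$s{\left(r,p \right)} = p r$
$\left(s{\left(318,-533 \right)} + \frac{1}{-313676}\right) - 120689 = \left(\left(-533\right) 318 + \frac{1}{-313676}\right) - 120689 = \left(-169494 - \frac{1}{313676}\right) - 120689 = - \frac{53166199945}{313676} - 120689 = - \frac{91023442709}{313676}$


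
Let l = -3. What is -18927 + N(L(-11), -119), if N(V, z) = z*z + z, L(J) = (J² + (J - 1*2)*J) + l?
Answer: -4885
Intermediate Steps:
L(J) = -3 + J² + J*(-2 + J) (L(J) = (J² + (J - 1*2)*J) - 3 = (J² + (J - 2)*J) - 3 = (J² + (-2 + J)*J) - 3 = (J² + J*(-2 + J)) - 3 = -3 + J² + J*(-2 + J))
N(V, z) = z + z² (N(V, z) = z² + z = z + z²)
-18927 + N(L(-11), -119) = -18927 - 119*(1 - 119) = -18927 - 119*(-118) = -18927 + 14042 = -4885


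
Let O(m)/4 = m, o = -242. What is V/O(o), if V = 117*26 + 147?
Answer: -3189/968 ≈ -3.2944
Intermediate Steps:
V = 3189 (V = 3042 + 147 = 3189)
O(m) = 4*m
V/O(o) = 3189/((4*(-242))) = 3189/(-968) = 3189*(-1/968) = -3189/968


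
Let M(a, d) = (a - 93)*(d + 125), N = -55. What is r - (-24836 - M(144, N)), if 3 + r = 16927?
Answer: 45330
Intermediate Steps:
M(a, d) = (-93 + a)*(125 + d)
r = 16924 (r = -3 + 16927 = 16924)
r - (-24836 - M(144, N)) = 16924 - (-24836 - (-11625 - 93*(-55) + 125*144 + 144*(-55))) = 16924 - (-24836 - (-11625 + 5115 + 18000 - 7920)) = 16924 - (-24836 - 1*3570) = 16924 - (-24836 - 3570) = 16924 - 1*(-28406) = 16924 + 28406 = 45330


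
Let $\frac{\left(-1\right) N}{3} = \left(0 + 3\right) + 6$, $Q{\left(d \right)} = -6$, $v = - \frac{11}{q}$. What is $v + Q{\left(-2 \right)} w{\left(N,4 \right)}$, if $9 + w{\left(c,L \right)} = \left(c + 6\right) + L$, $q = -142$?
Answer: $\frac{22163}{142} \approx 156.08$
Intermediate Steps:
$v = \frac{11}{142}$ ($v = - \frac{11}{-142} = \left(-11\right) \left(- \frac{1}{142}\right) = \frac{11}{142} \approx 0.077465$)
$N = -27$ ($N = - 3 \left(\left(0 + 3\right) + 6\right) = - 3 \left(3 + 6\right) = \left(-3\right) 9 = -27$)
$w{\left(c,L \right)} = -3 + L + c$ ($w{\left(c,L \right)} = -9 + \left(\left(c + 6\right) + L\right) = -9 + \left(\left(6 + c\right) + L\right) = -9 + \left(6 + L + c\right) = -3 + L + c$)
$v + Q{\left(-2 \right)} w{\left(N,4 \right)} = \frac{11}{142} - 6 \left(-3 + 4 - 27\right) = \frac{11}{142} - -156 = \frac{11}{142} + 156 = \frac{22163}{142}$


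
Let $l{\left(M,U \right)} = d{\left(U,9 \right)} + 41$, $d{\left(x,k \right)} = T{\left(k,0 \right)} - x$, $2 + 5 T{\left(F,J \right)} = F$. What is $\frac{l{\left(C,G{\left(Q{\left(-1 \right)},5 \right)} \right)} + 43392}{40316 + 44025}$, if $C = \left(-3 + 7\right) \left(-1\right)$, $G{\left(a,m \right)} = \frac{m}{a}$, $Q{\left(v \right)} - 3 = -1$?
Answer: $\frac{434319}{843410} \approx 0.51496$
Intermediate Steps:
$T{\left(F,J \right)} = - \frac{2}{5} + \frac{F}{5}$
$Q{\left(v \right)} = 2$ ($Q{\left(v \right)} = 3 - 1 = 2$)
$d{\left(x,k \right)} = - \frac{2}{5} - x + \frac{k}{5}$ ($d{\left(x,k \right)} = \left(- \frac{2}{5} + \frac{k}{5}\right) - x = - \frac{2}{5} - x + \frac{k}{5}$)
$C = -4$ ($C = 4 \left(-1\right) = -4$)
$l{\left(M,U \right)} = \frac{212}{5} - U$ ($l{\left(M,U \right)} = \left(- \frac{2}{5} - U + \frac{1}{5} \cdot 9\right) + 41 = \left(- \frac{2}{5} - U + \frac{9}{5}\right) + 41 = \left(\frac{7}{5} - U\right) + 41 = \frac{212}{5} - U$)
$\frac{l{\left(C,G{\left(Q{\left(-1 \right)},5 \right)} \right)} + 43392}{40316 + 44025} = \frac{\left(\frac{212}{5} - \frac{5}{2}\right) + 43392}{40316 + 44025} = \frac{\left(\frac{212}{5} - 5 \cdot \frac{1}{2}\right) + 43392}{84341} = \left(\left(\frac{212}{5} - \frac{5}{2}\right) + 43392\right) \frac{1}{84341} = \left(\frac{399}{10} + 43392\right) \frac{1}{84341} = \frac{434319}{10} \cdot \frac{1}{84341} = \frac{434319}{843410}$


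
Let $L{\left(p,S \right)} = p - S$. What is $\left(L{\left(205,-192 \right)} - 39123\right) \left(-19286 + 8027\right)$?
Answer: $436016034$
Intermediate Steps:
$\left(L{\left(205,-192 \right)} - 39123\right) \left(-19286 + 8027\right) = \left(\left(205 - -192\right) - 39123\right) \left(-19286 + 8027\right) = \left(\left(205 + 192\right) - 39123\right) \left(-11259\right) = \left(397 - 39123\right) \left(-11259\right) = \left(-38726\right) \left(-11259\right) = 436016034$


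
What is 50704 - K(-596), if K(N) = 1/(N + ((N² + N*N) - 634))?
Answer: 35959378207/709202 ≈ 50704.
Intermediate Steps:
K(N) = 1/(-634 + N + 2*N²) (K(N) = 1/(N + ((N² + N²) - 634)) = 1/(N + (2*N² - 634)) = 1/(N + (-634 + 2*N²)) = 1/(-634 + N + 2*N²))
50704 - K(-596) = 50704 - 1/(-634 - 596 + 2*(-596)²) = 50704 - 1/(-634 - 596 + 2*355216) = 50704 - 1/(-634 - 596 + 710432) = 50704 - 1/709202 = 35959378207/709202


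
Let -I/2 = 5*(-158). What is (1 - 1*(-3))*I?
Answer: 6320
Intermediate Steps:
I = 1580 (I = -10*(-158) = -2*(-790) = 1580)
(1 - 1*(-3))*I = (1 - 1*(-3))*1580 = (1 + 3)*1580 = 4*1580 = 6320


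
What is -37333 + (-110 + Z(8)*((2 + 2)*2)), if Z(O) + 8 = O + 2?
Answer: -37427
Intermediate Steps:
Z(O) = -6 + O (Z(O) = -8 + (O + 2) = -8 + (2 + O) = -6 + O)
-37333 + (-110 + Z(8)*((2 + 2)*2)) = -37333 + (-110 + (-6 + 8)*((2 + 2)*2)) = -37333 + (-110 + 2*(4*2)) = -37333 + (-110 + 2*8) = -37333 + (-110 + 16) = -37333 - 94 = -37427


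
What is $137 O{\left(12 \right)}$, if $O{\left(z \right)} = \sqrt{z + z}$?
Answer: $274 \sqrt{6} \approx 671.16$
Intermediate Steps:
$O{\left(z \right)} = \sqrt{2} \sqrt{z}$ ($O{\left(z \right)} = \sqrt{2 z} = \sqrt{2} \sqrt{z}$)
$137 O{\left(12 \right)} = 137 \sqrt{2} \sqrt{12} = 137 \sqrt{2} \cdot 2 \sqrt{3} = 137 \cdot 2 \sqrt{6} = 274 \sqrt{6}$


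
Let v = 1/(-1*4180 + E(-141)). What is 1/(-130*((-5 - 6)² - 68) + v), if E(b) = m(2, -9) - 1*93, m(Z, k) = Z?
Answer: -4271/29427191 ≈ -0.00014514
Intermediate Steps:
E(b) = -91 (E(b) = 2 - 1*93 = 2 - 93 = -91)
v = -1/4271 (v = 1/(-1*4180 - 91) = 1/(-4180 - 91) = 1/(-4271) = -1/4271 ≈ -0.00023414)
1/(-130*((-5 - 6)² - 68) + v) = 1/(-130*((-5 - 6)² - 68) - 1/4271) = 1/(-130*((-11)² - 68) - 1/4271) = 1/(-130*(121 - 68) - 1/4271) = 1/(-130*53 - 1/4271) = 1/(-6890 - 1/4271) = 1/(-29427191/4271) = -4271/29427191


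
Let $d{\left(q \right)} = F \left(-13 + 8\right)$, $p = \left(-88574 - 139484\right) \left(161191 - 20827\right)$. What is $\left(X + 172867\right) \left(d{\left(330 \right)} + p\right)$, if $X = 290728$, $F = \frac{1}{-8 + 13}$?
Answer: $-14840201255521235$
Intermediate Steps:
$F = \frac{1}{5} \approx 0.2$
$p = -32011133112$ ($p = \left(-228058\right) 140364 = -32011133112$)
$d{\left(q \right)} = -1$ ($d{\left(q \right)} = \frac{-13 + 8}{5} = \frac{1}{5} \left(-5\right) = -1$)
$\left(X + 172867\right) \left(d{\left(330 \right)} + p\right) = \left(290728 + 172867\right) \left(-1 - 32011133112\right) = 463595 \left(-32011133113\right) = -14840201255521235$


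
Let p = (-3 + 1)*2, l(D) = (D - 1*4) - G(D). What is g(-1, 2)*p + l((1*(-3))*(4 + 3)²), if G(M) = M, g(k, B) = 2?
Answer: -12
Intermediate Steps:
l(D) = -4 (l(D) = (D - 1*4) - D = (D - 4) - D = (-4 + D) - D = -4)
p = -4 (p = -2*2 = -4)
g(-1, 2)*p + l((1*(-3))*(4 + 3)²) = 2*(-4) - 4 = -8 - 4 = -12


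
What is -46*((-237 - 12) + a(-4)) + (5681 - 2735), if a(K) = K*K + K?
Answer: 13848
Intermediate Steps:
a(K) = K + K² (a(K) = K² + K = K + K²)
-46*((-237 - 12) + a(-4)) + (5681 - 2735) = -46*((-237 - 12) - 4*(1 - 4)) + (5681 - 2735) = -46*(-249 - 4*(-3)) + 2946 = -46*(-249 + 12) + 2946 = -46*(-237) + 2946 = 10902 + 2946 = 13848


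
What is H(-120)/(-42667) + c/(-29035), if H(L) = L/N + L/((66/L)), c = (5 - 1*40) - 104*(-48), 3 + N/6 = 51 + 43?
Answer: -218046675619/1240075181345 ≈ -0.17583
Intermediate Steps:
N = 546 (N = -18 + 6*(51 + 43) = -18 + 6*94 = -18 + 564 = 546)
c = 4957 (c = (5 - 40) + 4992 = -35 + 4992 = 4957)
H(L) = L²/66 + L/546 (H(L) = L/546 + L/((66/L)) = L*(1/546) + L*(L/66) = L/546 + L²/66 = L²/66 + L/546)
H(-120)/(-42667) + c/(-29035) = ((1/6006)*(-120)*(11 + 91*(-120)))/(-42667) + 4957/(-29035) = ((1/6006)*(-120)*(11 - 10920))*(-1/42667) + 4957*(-1/29035) = ((1/6006)*(-120)*(-10909))*(-1/42667) - 4957/29035 = (218180/1001)*(-1/42667) - 4957/29035 = -218180/42709667 - 4957/29035 = -218046675619/1240075181345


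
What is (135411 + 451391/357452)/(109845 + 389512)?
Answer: 320552213/1182093764 ≈ 0.27117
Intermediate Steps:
(135411 + 451391/357452)/(109845 + 389512) = (135411 + 451391*(1/357452))/499357 = (135411 + 451391/357452)*(1/499357) = (48403384163/357452)*(1/499357) = 320552213/1182093764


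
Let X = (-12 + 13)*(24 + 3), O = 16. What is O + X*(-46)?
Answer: -1226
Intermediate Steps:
X = 27 (X = 1*27 = 27)
O + X*(-46) = 16 + 27*(-46) = 16 - 1242 = -1226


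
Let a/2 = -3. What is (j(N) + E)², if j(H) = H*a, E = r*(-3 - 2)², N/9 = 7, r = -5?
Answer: 253009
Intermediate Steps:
a = -6 (a = 2*(-3) = -6)
N = 63 (N = 9*7 = 63)
E = -125 (E = -5*(-3 - 2)² = -5*(-5)² = -5*25 = -125)
j(H) = -6*H (j(H) = H*(-6) = -6*H)
(j(N) + E)² = (-6*63 - 125)² = (-378 - 125)² = (-503)² = 253009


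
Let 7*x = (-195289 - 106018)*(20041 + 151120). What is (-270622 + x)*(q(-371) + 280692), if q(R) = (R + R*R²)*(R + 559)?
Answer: 495108091626976446244/7 ≈ 7.0730e+19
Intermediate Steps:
q(R) = (559 + R)*(R + R³) (q(R) = (R + R³)*(559 + R) = (559 + R)*(R + R³))
x = -51572007427/7 (x = ((-195289 - 106018)*(20041 + 151120))/7 = (-301307*171161)/7 = (⅐)*(-51572007427) = -51572007427/7 ≈ -7.3674e+9)
(-270622 + x)*(q(-371) + 280692) = (-270622 - 51572007427/7)*(-371*(559 - 371 + (-371)³ + 559*(-371)²) + 280692) = -51573901781*(-371*(559 - 371 - 51064811 + 559*137641) + 280692)/7 = -51573901781*(-371*(559 - 371 - 51064811 + 76941319) + 280692)/7 = -51573901781*(-371*25876696 + 280692)/7 = -51573901781*(-9600254216 + 280692)/7 = -51573901781/7*(-9599973524) = 495108091626976446244/7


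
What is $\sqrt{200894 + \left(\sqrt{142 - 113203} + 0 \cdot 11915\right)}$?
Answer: $\sqrt{200894 + 13 i \sqrt{669}} \approx 448.21 + 0.375 i$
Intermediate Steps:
$\sqrt{200894 + \left(\sqrt{142 - 113203} + 0 \cdot 11915\right)} = \sqrt{200894 + \left(\sqrt{-113061} + 0\right)} = \sqrt{200894 + \left(13 i \sqrt{669} + 0\right)} = \sqrt{200894 + 13 i \sqrt{669}}$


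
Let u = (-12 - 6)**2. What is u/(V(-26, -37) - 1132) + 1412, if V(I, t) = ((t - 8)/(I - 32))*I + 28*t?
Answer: 89591888/63457 ≈ 1411.9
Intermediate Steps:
u = 324 (u = (-18)**2 = 324)
V(I, t) = 28*t + I*(-8 + t)/(-32 + I) (V(I, t) = ((-8 + t)/(-32 + I))*I + 28*t = I*(-8 + t)/(-32 + I) + 28*t = 28*t + I*(-8 + t)/(-32 + I))
u/(V(-26, -37) - 1132) + 1412 = 324/((-896*(-37) - 8*(-26) + 29*(-26)*(-37))/(-32 - 26) - 1132) + 1412 = 324/((33152 + 208 + 27898)/(-58) - 1132) + 1412 = 324/(-1/58*61258 - 1132) + 1412 = 324/(-30629/29 - 1132) + 1412 = 324/(-63457/29) + 1412 = -29/63457*324 + 1412 = -9396/63457 + 1412 = 89591888/63457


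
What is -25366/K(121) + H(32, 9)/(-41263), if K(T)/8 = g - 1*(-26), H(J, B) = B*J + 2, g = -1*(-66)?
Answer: -523445349/15184784 ≈ -34.472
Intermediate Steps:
g = 66
H(J, B) = 2 + B*J
K(T) = 736 (K(T) = 8*(66 - 1*(-26)) = 8*(66 + 26) = 8*92 = 736)
-25366/K(121) + H(32, 9)/(-41263) = -25366/736 + (2 + 9*32)/(-41263) = -25366*1/736 + (2 + 288)*(-1/41263) = -12683/368 + 290*(-1/41263) = -12683/368 - 290/41263 = -523445349/15184784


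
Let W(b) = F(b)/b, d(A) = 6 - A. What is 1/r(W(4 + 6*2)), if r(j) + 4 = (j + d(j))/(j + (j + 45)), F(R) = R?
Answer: -47/182 ≈ -0.25824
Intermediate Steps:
W(b) = 1 (W(b) = b/b = 1)
r(j) = -4 + 6/(45 + 2*j) (r(j) = -4 + (j + (6 - j))/(j + (j + 45)) = -4 + 6/(j + (45 + j)) = -4 + 6/(45 + 2*j))
1/r(W(4 + 6*2)) = 1/(2*(-87 - 4*1)/(45 + 2*1)) = 1/(2*(-87 - 4)/(45 + 2)) = 1/(2*(-91)/47) = 1/(2*(1/47)*(-91)) = 1/(-182/47) = -47/182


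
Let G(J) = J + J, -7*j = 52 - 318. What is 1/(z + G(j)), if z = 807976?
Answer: 1/808052 ≈ 1.2375e-6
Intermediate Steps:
j = 38 (j = -(52 - 318)/7 = -⅐*(-266) = 38)
G(J) = 2*J
1/(z + G(j)) = 1/(807976 + 2*38) = 1/(807976 + 76) = 1/808052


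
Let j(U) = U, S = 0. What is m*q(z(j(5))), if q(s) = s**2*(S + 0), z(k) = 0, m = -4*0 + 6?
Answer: 0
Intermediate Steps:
m = 6 (m = 0 + 6 = 6)
q(s) = 0 (q(s) = s**2*(0 + 0) = s**2*0 = 0)
m*q(z(j(5))) = 6*0 = 0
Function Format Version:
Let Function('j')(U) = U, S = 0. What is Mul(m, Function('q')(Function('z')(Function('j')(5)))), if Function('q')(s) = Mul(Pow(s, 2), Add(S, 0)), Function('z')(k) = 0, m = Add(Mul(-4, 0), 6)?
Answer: 0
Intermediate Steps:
m = 6 (m = Add(0, 6) = 6)
Function('q')(s) = 0 (Function('q')(s) = Mul(Pow(s, 2), Add(0, 0)) = Mul(Pow(s, 2), 0) = 0)
Mul(m, Function('q')(Function('z')(Function('j')(5)))) = Mul(6, 0) = 0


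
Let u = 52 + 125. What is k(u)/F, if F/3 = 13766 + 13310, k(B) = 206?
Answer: 103/40614 ≈ 0.0025361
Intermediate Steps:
u = 177
F = 81228 (F = 3*(13766 + 13310) = 3*27076 = 81228)
k(u)/F = 206/81228 = 206*(1/81228) = 103/40614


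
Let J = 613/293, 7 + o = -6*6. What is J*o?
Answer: -26359/293 ≈ -89.962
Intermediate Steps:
o = -43 (o = -7 - 6*6 = -7 - 36 = -43)
J = 613/293 (J = 613*(1/293) = 613/293 ≈ 2.0922)
J*o = (613/293)*(-43) = -26359/293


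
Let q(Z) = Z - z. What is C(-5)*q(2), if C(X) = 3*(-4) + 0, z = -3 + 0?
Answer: -60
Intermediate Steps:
z = -3
C(X) = -12 (C(X) = -12 + 0 = -12)
q(Z) = 3 + Z (q(Z) = Z - 1*(-3) = Z + 3 = 3 + Z)
C(-5)*q(2) = -12*(3 + 2) = -12*5 = -60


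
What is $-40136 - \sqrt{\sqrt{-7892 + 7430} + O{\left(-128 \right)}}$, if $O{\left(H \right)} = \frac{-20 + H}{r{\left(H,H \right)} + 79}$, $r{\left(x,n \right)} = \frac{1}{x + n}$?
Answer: $-40136 - \frac{\sqrt{-85134336 + 45441081 i \sqrt{462}}}{6741} \approx -40139.0 - 3.4241 i$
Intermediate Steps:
$r{\left(x,n \right)} = \frac{1}{n + x}$
$O{\left(H \right)} = \frac{-20 + H}{79 + \frac{1}{2 H}}$ ($O{\left(H \right)} = \frac{-20 + H}{\frac{1}{H + H} + 79} = \frac{-20 + H}{\frac{1}{2 H} + 79} = \frac{-20 + H}{79 + \frac{1}{2 H}}$)
$-40136 - \sqrt{\sqrt{-7892 + 7430} + O{\left(-128 \right)}} = -40136 - \sqrt{\sqrt{-7892 + 7430} + 2 \left(-128\right) \frac{1}{1 + 158 \left(-128\right)} \left(-20 - 128\right)} = -40136 - \sqrt{\sqrt{-462} + 2 \left(-128\right) \frac{1}{1 - 20224} \left(-148\right)} = -40136 - \sqrt{i \sqrt{462} + 2 \left(-128\right) \frac{1}{-20223} \left(-148\right)} = -40136 - \sqrt{i \sqrt{462} + 2 \left(-128\right) \left(- \frac{1}{20223}\right) \left(-148\right)} = -40136 - \sqrt{i \sqrt{462} - \frac{37888}{20223}} = -40136 - \sqrt{- \frac{37888}{20223} + i \sqrt{462}}$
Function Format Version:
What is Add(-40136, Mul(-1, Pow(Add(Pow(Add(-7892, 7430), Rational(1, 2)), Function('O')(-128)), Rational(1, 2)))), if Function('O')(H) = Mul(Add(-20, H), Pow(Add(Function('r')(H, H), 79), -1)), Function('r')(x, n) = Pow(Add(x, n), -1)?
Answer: Add(-40136, Mul(Rational(-1, 6741), Pow(Add(-85134336, Mul(45441081, I, Pow(462, Rational(1, 2)))), Rational(1, 2)))) ≈ Add(-40139., Mul(-3.4241, I))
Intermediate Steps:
Function('r')(x, n) = Pow(Add(n, x), -1)
Function('O')(H) = Mul(Pow(Add(79, Mul(Rational(1, 2), Pow(H, -1))), -1), Add(-20, H)) (Function('O')(H) = Mul(Add(-20, H), Pow(Add(Pow(Add(H, H), -1), 79), -1)) = Mul(Add(-20, H), Pow(Add(Pow(Mul(2, H), -1), 79), -1)) = Mul(Add(-20, H), Pow(Add(Mul(Rational(1, 2), Pow(H, -1)), 79), -1)) = Mul(Add(-20, H), Pow(Add(79, Mul(Rational(1, 2), Pow(H, -1))), -1)) = Mul(Pow(Add(79, Mul(Rational(1, 2), Pow(H, -1))), -1), Add(-20, H)))
Add(-40136, Mul(-1, Pow(Add(Pow(Add(-7892, 7430), Rational(1, 2)), Function('O')(-128)), Rational(1, 2)))) = Add(-40136, Mul(-1, Pow(Add(Pow(Add(-7892, 7430), Rational(1, 2)), Mul(2, -128, Pow(Add(1, Mul(158, -128)), -1), Add(-20, -128))), Rational(1, 2)))) = Add(-40136, Mul(-1, Pow(Add(Pow(-462, Rational(1, 2)), Mul(2, -128, Pow(Add(1, -20224), -1), -148)), Rational(1, 2)))) = Add(-40136, Mul(-1, Pow(Add(Mul(I, Pow(462, Rational(1, 2))), Mul(2, -128, Pow(-20223, -1), -148)), Rational(1, 2)))) = Add(-40136, Mul(-1, Pow(Add(Mul(I, Pow(462, Rational(1, 2))), Mul(2, -128, Rational(-1, 20223), -148)), Rational(1, 2)))) = Add(-40136, Mul(-1, Pow(Add(Mul(I, Pow(462, Rational(1, 2))), Rational(-37888, 20223)), Rational(1, 2)))) = Add(-40136, Mul(-1, Pow(Add(Rational(-37888, 20223), Mul(I, Pow(462, Rational(1, 2)))), Rational(1, 2))))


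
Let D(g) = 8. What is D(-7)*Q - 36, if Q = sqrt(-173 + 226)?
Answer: -36 + 8*sqrt(53) ≈ 22.241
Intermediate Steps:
Q = sqrt(53) ≈ 7.2801
D(-7)*Q - 36 = 8*sqrt(53) - 36 = -36 + 8*sqrt(53)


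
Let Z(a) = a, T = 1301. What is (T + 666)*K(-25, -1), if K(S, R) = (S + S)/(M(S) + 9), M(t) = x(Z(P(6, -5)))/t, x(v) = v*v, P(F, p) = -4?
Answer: -2458750/209 ≈ -11764.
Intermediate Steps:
x(v) = v**2
M(t) = 16/t (M(t) = (-4)**2/t = 16/t)
K(S, R) = 2*S/(9 + 16/S) (K(S, R) = (S + S)/(16/S + 9) = (2*S)/(9 + 16/S) = 2*S/(9 + 16/S))
(T + 666)*K(-25, -1) = (1301 + 666)*(2*(-25)**2/(16 + 9*(-25))) = 1967*(2*625/(16 - 225)) = 1967*(2*625/(-209)) = 1967*(2*625*(-1/209)) = 1967*(-1250/209) = -2458750/209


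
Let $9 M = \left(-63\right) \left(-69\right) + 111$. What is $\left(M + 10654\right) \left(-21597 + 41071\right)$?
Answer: $\frac{651366352}{3} \approx 2.1712 \cdot 10^{8}$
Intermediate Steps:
$M = \frac{1486}{3}$ ($M = \frac{\left(-63\right) \left(-69\right) + 111}{9} = \frac{4347 + 111}{9} = \frac{1}{9} \cdot 4458 = \frac{1486}{3} \approx 495.33$)
$\left(M + 10654\right) \left(-21597 + 41071\right) = \left(\frac{1486}{3} + 10654\right) \left(-21597 + 41071\right) = \frac{33448}{3} \cdot 19474 = \frac{651366352}{3}$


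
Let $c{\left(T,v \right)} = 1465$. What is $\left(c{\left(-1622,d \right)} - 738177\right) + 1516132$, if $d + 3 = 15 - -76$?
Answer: $779420$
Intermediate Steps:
$d = 88$ ($d = -3 + \left(15 - -76\right) = -3 + \left(15 + 76\right) = -3 + 91 = 88$)
$\left(c{\left(-1622,d \right)} - 738177\right) + 1516132 = \left(1465 - 738177\right) + 1516132 = -736712 + 1516132 = 779420$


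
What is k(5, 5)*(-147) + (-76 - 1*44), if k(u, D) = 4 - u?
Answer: 27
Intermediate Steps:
k(5, 5)*(-147) + (-76 - 1*44) = (4 - 1*5)*(-147) + (-76 - 1*44) = (4 - 5)*(-147) + (-76 - 44) = -1*(-147) - 120 = 147 - 120 = 27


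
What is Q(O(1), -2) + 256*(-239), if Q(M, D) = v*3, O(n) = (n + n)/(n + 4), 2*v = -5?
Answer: -122383/2 ≈ -61192.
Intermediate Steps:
v = -5/2 (v = (½)*(-5) = -5/2 ≈ -2.5000)
O(n) = 2*n/(4 + n) (O(n) = (2*n)/(4 + n) = 2*n/(4 + n))
Q(M, D) = -15/2 (Q(M, D) = -5/2*3 = -15/2)
Q(O(1), -2) + 256*(-239) = -15/2 + 256*(-239) = -15/2 - 61184 = -122383/2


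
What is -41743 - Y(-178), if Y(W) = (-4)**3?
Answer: -41679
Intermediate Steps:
Y(W) = -64
-41743 - Y(-178) = -41743 - 1*(-64) = -41743 + 64 = -41679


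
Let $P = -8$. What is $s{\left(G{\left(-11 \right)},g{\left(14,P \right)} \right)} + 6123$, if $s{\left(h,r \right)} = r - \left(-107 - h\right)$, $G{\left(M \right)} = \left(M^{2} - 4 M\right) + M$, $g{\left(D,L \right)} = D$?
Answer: $6398$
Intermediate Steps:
$G{\left(M \right)} = M^{2} - 3 M$
$s{\left(h,r \right)} = 107 + h + r$ ($s{\left(h,r \right)} = r + \left(107 + h\right) = 107 + h + r$)
$s{\left(G{\left(-11 \right)},g{\left(14,P \right)} \right)} + 6123 = \left(107 - 11 \left(-3 - 11\right) + 14\right) + 6123 = \left(107 - -154 + 14\right) + 6123 = \left(107 + 154 + 14\right) + 6123 = 275 + 6123 = 6398$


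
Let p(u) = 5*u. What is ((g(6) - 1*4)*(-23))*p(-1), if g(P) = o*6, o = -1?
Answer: -1150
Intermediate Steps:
g(P) = -6 (g(P) = -1*6 = -6)
((g(6) - 1*4)*(-23))*p(-1) = ((-6 - 1*4)*(-23))*(5*(-1)) = ((-6 - 4)*(-23))*(-5) = -10*(-23)*(-5) = 230*(-5) = -1150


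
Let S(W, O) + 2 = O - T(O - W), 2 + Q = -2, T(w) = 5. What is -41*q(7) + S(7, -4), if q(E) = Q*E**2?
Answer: 8025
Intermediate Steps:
Q = -4 (Q = -2 - 2 = -4)
S(W, O) = -7 + O (S(W, O) = -2 + (O - 1*5) = -2 + (O - 5) = -2 + (-5 + O) = -7 + O)
q(E) = -4*E**2
-41*q(7) + S(7, -4) = -(-164)*7**2 + (-7 - 4) = -(-164)*49 - 11 = -41*(-196) - 11 = 8036 - 11 = 8025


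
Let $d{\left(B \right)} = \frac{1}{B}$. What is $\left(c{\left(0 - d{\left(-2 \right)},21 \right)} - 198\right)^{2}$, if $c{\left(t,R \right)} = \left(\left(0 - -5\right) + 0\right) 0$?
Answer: $39204$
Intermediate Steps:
$c{\left(t,R \right)} = 0$ ($c{\left(t,R \right)} = \left(\left(0 + 5\right) + 0\right) 0 = \left(5 + 0\right) 0 = 5 \cdot 0 = 0$)
$\left(c{\left(0 - d{\left(-2 \right)},21 \right)} - 198\right)^{2} = \left(0 - 198\right)^{2} = \left(-198\right)^{2} = 39204$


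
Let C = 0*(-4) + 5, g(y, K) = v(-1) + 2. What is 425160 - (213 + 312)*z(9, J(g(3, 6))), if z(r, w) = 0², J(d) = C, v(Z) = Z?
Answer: 425160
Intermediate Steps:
g(y, K) = 1 (g(y, K) = -1 + 2 = 1)
C = 5 (C = 0 + 5 = 5)
J(d) = 5
z(r, w) = 0
425160 - (213 + 312)*z(9, J(g(3, 6))) = 425160 - (213 + 312)*0 = 425160 - 525*0 = 425160 - 1*0 = 425160 + 0 = 425160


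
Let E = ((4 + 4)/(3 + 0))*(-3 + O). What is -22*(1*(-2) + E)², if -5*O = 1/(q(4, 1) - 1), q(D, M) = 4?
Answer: -4614808/2025 ≈ -2278.9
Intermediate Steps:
O = -1/15 (O = -1/(5*(4 - 1)) = -⅕/3 = -⅕*⅓ = -1/15 ≈ -0.066667)
E = -368/45 (E = ((4 + 4)/(3 + 0))*(-3 - 1/15) = (8/3)*(-46/15) = -368/45 ≈ -8.1778)
-22*(1*(-2) + E)² = -22*(1*(-2) - 368/45)² = -22*(-2 - 368/45)² = -22*(-458/45)² = -22*209764/2025 = -4614808/2025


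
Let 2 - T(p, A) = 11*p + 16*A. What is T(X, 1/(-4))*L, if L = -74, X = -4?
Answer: -3700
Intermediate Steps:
T(p, A) = 2 - 16*A - 11*p (T(p, A) = 2 - (11*p + 16*A) = 2 + (-16*A - 11*p) = 2 - 16*A - 11*p)
T(X, 1/(-4))*L = (2 - 16/(-4) - 11*(-4))*(-74) = (2 - 16*(-¼) + 44)*(-74) = (2 + 4 + 44)*(-74) = 50*(-74) = -3700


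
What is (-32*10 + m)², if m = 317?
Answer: 9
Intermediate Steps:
(-32*10 + m)² = (-32*10 + 317)² = (-320 + 317)² = (-3)² = 9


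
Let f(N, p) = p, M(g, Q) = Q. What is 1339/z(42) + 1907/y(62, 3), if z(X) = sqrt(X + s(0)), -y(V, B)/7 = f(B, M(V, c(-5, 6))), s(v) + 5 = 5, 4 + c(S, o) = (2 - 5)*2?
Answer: 1907/70 + 1339*sqrt(42)/42 ≈ 233.85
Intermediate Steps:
c(S, o) = -10 (c(S, o) = -4 + (2 - 5)*2 = -4 - 3*2 = -4 - 6 = -10)
s(v) = 0 (s(v) = -5 + 5 = 0)
y(V, B) = 70 (y(V, B) = -7*(-10) = 70)
z(X) = sqrt(X) (z(X) = sqrt(X + 0) = sqrt(X))
1339/z(42) + 1907/y(62, 3) = 1339/(sqrt(42)) + 1907/70 = 1339*(sqrt(42)/42) + 1907*(1/70) = 1339*sqrt(42)/42 + 1907/70 = 1907/70 + 1339*sqrt(42)/42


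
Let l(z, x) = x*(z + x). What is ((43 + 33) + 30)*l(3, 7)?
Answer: 7420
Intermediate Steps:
l(z, x) = x*(x + z)
((43 + 33) + 30)*l(3, 7) = ((43 + 33) + 30)*(7*(7 + 3)) = (76 + 30)*(7*10) = 106*70 = 7420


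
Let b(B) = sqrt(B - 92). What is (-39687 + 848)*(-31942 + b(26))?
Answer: 1240595338 - 38839*I*sqrt(66) ≈ 1.2406e+9 - 3.1553e+5*I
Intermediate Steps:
b(B) = sqrt(-92 + B)
(-39687 + 848)*(-31942 + b(26)) = (-39687 + 848)*(-31942 + sqrt(-92 + 26)) = -38839*(-31942 + sqrt(-66)) = -38839*(-31942 + I*sqrt(66)) = 1240595338 - 38839*I*sqrt(66)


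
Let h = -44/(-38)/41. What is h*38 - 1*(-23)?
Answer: 987/41 ≈ 24.073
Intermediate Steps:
h = 22/779 (h = -44*(-1/38)*(1/41) = (22/19)*(1/41) = 22/779 ≈ 0.028241)
h*38 - 1*(-23) = (22/779)*38 - 1*(-23) = 44/41 + 23 = 987/41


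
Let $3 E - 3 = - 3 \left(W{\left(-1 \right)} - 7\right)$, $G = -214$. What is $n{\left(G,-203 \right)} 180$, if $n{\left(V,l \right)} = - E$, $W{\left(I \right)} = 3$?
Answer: $-900$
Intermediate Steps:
$E = 5$ ($E = 1 + \frac{\left(-3\right) \left(3 - 7\right)}{3} = 1 + \frac{\left(-3\right) \left(-4\right)}{3} = 1 + \frac{1}{3} \cdot 12 = 1 + 4 = 5$)
$n{\left(V,l \right)} = -5$ ($n{\left(V,l \right)} = \left(-1\right) 5 = -5$)
$n{\left(G,-203 \right)} 180 = \left(-5\right) 180 = -900$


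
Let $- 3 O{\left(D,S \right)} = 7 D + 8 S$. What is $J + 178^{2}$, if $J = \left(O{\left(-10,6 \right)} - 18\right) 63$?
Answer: $31012$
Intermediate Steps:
$O{\left(D,S \right)} = - \frac{8 S}{3} - \frac{7 D}{3}$ ($O{\left(D,S \right)} = - \frac{7 D + 8 S}{3} = - \frac{8 S}{3} - \frac{7 D}{3}$)
$J = -672$ ($J = \left(\left(\left(- \frac{8}{3}\right) 6 - - \frac{70}{3}\right) - 18\right) 63 = \left(\left(-16 + \frac{70}{3}\right) - 18\right) 63 = \left(\frac{22}{3} - 18\right) 63 = \left(- \frac{32}{3}\right) 63 = -672$)
$J + 178^{2} = -672 + 178^{2} = -672 + 31684 = 31012$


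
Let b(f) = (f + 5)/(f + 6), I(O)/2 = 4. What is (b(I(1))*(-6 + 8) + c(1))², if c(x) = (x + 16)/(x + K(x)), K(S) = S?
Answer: 21025/196 ≈ 107.27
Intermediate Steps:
I(O) = 8 (I(O) = 2*4 = 8)
b(f) = (5 + f)/(6 + f)
c(x) = (16 + x)/(2*x) (c(x) = (x + 16)/(x + x) = (16 + x)/((2*x)) = (16 + x)*(1/(2*x)) = (16 + x)/(2*x))
(b(I(1))*(-6 + 8) + c(1))² = (((5 + 8)/(6 + 8))*(-6 + 8) + (½)*(16 + 1)/1)² = ((13/14)*2 + (½)*1*17)² = (((1/14)*13)*2 + 17/2)² = ((13/14)*2 + 17/2)² = (13/7 + 17/2)² = (145/14)² = 21025/196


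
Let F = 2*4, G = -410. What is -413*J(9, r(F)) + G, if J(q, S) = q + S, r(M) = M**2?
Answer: -30559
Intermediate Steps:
F = 8
J(q, S) = S + q
-413*J(9, r(F)) + G = -413*(8**2 + 9) - 410 = -413*(64 + 9) - 410 = -413*73 - 410 = -30149 - 410 = -30559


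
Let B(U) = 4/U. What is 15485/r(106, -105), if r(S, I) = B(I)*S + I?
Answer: -1625925/11449 ≈ -142.01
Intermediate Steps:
r(S, I) = I + 4*S/I (r(S, I) = (4/I)*S + I = 4*S/I + I = I + 4*S/I)
15485/r(106, -105) = 15485/(-105 + 4*106/(-105)) = 15485/(-105 + 4*106*(-1/105)) = 15485/(-105 - 424/105) = 15485/(-11449/105) = 15485*(-105/11449) = -1625925/11449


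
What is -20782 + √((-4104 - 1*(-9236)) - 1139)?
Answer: -20782 + 11*√33 ≈ -20719.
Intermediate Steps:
-20782 + √((-4104 - 1*(-9236)) - 1139) = -20782 + √((-4104 + 9236) - 1139) = -20782 + √(5132 - 1139) = -20782 + √3993 = -20782 + 11*√33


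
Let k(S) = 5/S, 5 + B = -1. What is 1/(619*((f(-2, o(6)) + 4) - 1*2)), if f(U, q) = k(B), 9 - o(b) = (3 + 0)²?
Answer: 6/4333 ≈ 0.0013847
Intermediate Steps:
B = -6 (B = -5 - 1 = -6)
o(b) = 0 (o(b) = 9 - (3 + 0)² = 9 - 1*3² = 9 - 1*9 = 9 - 9 = 0)
f(U, q) = -⅚ (f(U, q) = 5/(-6) = 5*(-⅙) = -⅚)
1/(619*((f(-2, o(6)) + 4) - 1*2)) = 1/(619*((-⅚ + 4) - 1*2)) = 1/(619*(19/6 - 2)) = 1/(619*(7/6)) = 1/(4333/6) = 6/4333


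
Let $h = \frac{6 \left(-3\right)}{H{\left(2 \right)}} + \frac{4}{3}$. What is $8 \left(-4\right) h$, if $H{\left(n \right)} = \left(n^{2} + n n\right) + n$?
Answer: $\frac{224}{15} \approx 14.933$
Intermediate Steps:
$H{\left(n \right)} = n + 2 n^{2}$ ($H{\left(n \right)} = \left(n^{2} + n^{2}\right) + n = 2 n^{2} + n = n + 2 n^{2}$)
$h = - \frac{7}{15}$ ($h = \frac{6 \left(-3\right)}{2 \left(1 + 2 \cdot 2\right)} + \frac{4}{3} = - \frac{18}{2 \left(1 + 4\right)} + 4 \cdot \frac{1}{3} = - \frac{18}{2 \cdot 5} + \frac{4}{3} = - \frac{18}{10} + \frac{4}{3} = \left(-18\right) \frac{1}{10} + \frac{4}{3} = - \frac{9}{5} + \frac{4}{3} = - \frac{7}{15} \approx -0.46667$)
$8 \left(-4\right) h = 8 \left(-4\right) \left(- \frac{7}{15}\right) = \left(-32\right) \left(- \frac{7}{15}\right) = \frac{224}{15}$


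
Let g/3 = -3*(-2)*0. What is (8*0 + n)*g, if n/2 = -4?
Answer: 0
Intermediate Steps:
n = -8 (n = 2*(-4) = -8)
g = 0 (g = 3*(-3*(-2)*0) = 3*(6*0) = 3*0 = 0)
(8*0 + n)*g = (8*0 - 8)*0 = (0 - 8)*0 = -8*0 = 0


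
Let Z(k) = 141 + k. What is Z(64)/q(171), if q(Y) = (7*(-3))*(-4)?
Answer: 205/84 ≈ 2.4405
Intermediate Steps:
q(Y) = 84 (q(Y) = -21*(-4) = 84)
Z(64)/q(171) = (141 + 64)/84 = 205*(1/84) = 205/84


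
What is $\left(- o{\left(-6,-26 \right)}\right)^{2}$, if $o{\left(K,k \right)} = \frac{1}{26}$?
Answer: $\frac{1}{676} \approx 0.0014793$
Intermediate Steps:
$o{\left(K,k \right)} = \frac{1}{26}$
$\left(- o{\left(-6,-26 \right)}\right)^{2} = \left(\left(-1\right) \frac{1}{26}\right)^{2} = \left(- \frac{1}{26}\right)^{2} = \frac{1}{676}$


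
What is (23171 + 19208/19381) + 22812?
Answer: 891215731/19381 ≈ 45984.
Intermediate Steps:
(23171 + 19208/19381) + 22812 = 449096359/19381 + 22812 = 891215731/19381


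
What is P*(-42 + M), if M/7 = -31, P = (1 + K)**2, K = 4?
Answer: -6475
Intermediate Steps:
P = 25 (P = (1 + 4)**2 = 5**2 = 25)
M = -217 (M = 7*(-31) = -217)
P*(-42 + M) = 25*(-42 - 217) = 25*(-259) = -6475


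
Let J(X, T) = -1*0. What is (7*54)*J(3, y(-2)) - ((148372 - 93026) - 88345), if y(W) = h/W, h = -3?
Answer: 32999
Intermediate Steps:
y(W) = -3/W
J(X, T) = 0
(7*54)*J(3, y(-2)) - ((148372 - 93026) - 88345) = (7*54)*0 - ((148372 - 93026) - 88345) = 378*0 - (55346 - 88345) = 0 - 1*(-32999) = 0 + 32999 = 32999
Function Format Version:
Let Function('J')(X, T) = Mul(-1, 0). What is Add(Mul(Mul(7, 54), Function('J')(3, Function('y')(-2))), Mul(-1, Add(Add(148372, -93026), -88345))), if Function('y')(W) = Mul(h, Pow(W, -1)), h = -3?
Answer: 32999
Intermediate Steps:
Function('y')(W) = Mul(-3, Pow(W, -1))
Function('J')(X, T) = 0
Add(Mul(Mul(7, 54), Function('J')(3, Function('y')(-2))), Mul(-1, Add(Add(148372, -93026), -88345))) = Add(Mul(Mul(7, 54), 0), Mul(-1, Add(Add(148372, -93026), -88345))) = Add(Mul(378, 0), Mul(-1, Add(55346, -88345))) = Add(0, Mul(-1, -32999)) = Add(0, 32999) = 32999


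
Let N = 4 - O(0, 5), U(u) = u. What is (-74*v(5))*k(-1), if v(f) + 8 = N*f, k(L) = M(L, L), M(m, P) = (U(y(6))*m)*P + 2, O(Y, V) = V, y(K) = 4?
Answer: 5772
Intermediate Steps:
M(m, P) = 2 + 4*P*m (M(m, P) = (4*m)*P + 2 = 4*P*m + 2 = 2 + 4*P*m)
N = -1 (N = 4 - 1*5 = 4 - 5 = -1)
k(L) = 2 + 4*L² (k(L) = 2 + 4*L*L = 2 + 4*L²)
v(f) = -8 - f
(-74*v(5))*k(-1) = (-74*(-8 - 1*5))*(2 + 4*(-1)²) = (-74*(-8 - 5))*(2 + 4*1) = (-74*(-13))*(2 + 4) = 962*6 = 5772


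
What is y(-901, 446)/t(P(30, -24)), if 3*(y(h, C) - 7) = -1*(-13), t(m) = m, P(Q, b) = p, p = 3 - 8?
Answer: -34/15 ≈ -2.2667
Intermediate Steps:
p = -5
P(Q, b) = -5
y(h, C) = 34/3 (y(h, C) = 7 + (-1*(-13))/3 = 7 + (⅓)*13 = 7 + 13/3 = 34/3)
y(-901, 446)/t(P(30, -24)) = (34/3)/(-5) = (34/3)*(-⅕) = -34/15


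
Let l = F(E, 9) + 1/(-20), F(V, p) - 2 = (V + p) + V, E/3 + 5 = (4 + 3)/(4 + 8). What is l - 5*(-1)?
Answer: -211/20 ≈ -10.550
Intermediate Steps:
E = -53/4 (E = -15 + 3*((4 + 3)/(4 + 8)) = -15 + 3*(7/12) = -15 + 7/4 = -53/4 ≈ -13.250)
F(V, p) = 2 + p + 2*V (F(V, p) = 2 + ((V + p) + V) = 2 + (p + 2*V) = 2 + p + 2*V)
l = -311/20 (l = (2 + 9 + 2*(-53/4)) + 1/(-20) = (2 + 9 - 53/2) - 1/20 = -31/2 - 1/20 = -311/20 ≈ -15.550)
l - 5*(-1) = -311/20 - 5*(-1) = -311/20 - (-5) = -311/20 - 1*(-5) = -311/20 + 5 = -211/20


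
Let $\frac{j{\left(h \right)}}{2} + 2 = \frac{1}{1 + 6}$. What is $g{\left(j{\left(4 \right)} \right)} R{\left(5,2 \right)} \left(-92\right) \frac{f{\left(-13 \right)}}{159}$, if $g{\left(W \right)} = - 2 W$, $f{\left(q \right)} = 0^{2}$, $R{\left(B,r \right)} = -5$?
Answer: $0$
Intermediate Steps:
$f{\left(q \right)} = 0$
$j{\left(h \right)} = - \frac{26}{7}$ ($j{\left(h \right)} = -4 + \frac{2}{1 + 6} = -4 + \frac{2}{7} = - \frac{26}{7}$)
$g{\left(j{\left(4 \right)} \right)} R{\left(5,2 \right)} \left(-92\right) \frac{f{\left(-13 \right)}}{159} = \left(-2\right) \left(- \frac{26}{7}\right) \left(-5\right) \left(-92\right) \frac{0}{159} = \frac{52}{7} \left(-5\right) \left(-92\right) 0 \cdot \frac{1}{159} = \left(- \frac{260}{7}\right) \left(-92\right) 0 = \frac{23920}{7} \cdot 0 = 0$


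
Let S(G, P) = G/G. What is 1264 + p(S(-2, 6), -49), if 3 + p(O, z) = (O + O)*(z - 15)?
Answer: 1133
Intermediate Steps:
S(G, P) = 1
p(O, z) = -3 + 2*O*(-15 + z) (p(O, z) = -3 + (O + O)*(z - 15) = -3 + (2*O)*(-15 + z) = -3 + 2*O*(-15 + z))
1264 + p(S(-2, 6), -49) = 1264 + (-3 - 30*1 + 2*1*(-49)) = 1264 + (-3 - 30 - 98) = 1264 - 131 = 1133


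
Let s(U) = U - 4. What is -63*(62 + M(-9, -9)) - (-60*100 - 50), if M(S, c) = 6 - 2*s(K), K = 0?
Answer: 1262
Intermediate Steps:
s(U) = -4 + U
M(S, c) = 14 (M(S, c) = 6 - 2*(-4 + 0) = 6 - 2*(-4) = 6 + 8 = 14)
-63*(62 + M(-9, -9)) - (-60*100 - 50) = -63*(62 + 14) - (-60*100 - 50) = -63*76 - (-6000 - 50) = -4788 - 1*(-6050) = -4788 + 6050 = 1262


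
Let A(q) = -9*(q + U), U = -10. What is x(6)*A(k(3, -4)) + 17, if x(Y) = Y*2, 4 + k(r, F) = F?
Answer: 1961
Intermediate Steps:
k(r, F) = -4 + F
x(Y) = 2*Y
A(q) = 90 - 9*q (A(q) = -9*(q - 10) = -9*(-10 + q) = 90 - 9*q)
x(6)*A(k(3, -4)) + 17 = (2*6)*(90 - 9*(-4 - 4)) + 17 = 12*(90 - 9*(-8)) + 17 = 12*(90 + 72) + 17 = 12*162 + 17 = 1944 + 17 = 1961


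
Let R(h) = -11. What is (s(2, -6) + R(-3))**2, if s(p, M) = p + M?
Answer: 225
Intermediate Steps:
s(p, M) = M + p
(s(2, -6) + R(-3))**2 = ((-6 + 2) - 11)**2 = (-4 - 11)**2 = (-15)**2 = 225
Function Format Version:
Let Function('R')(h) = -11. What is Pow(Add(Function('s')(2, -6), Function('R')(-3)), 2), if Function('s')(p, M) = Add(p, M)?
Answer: 225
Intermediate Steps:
Function('s')(p, M) = Add(M, p)
Pow(Add(Function('s')(2, -6), Function('R')(-3)), 2) = Pow(Add(Add(-6, 2), -11), 2) = Pow(Add(-4, -11), 2) = Pow(-15, 2) = 225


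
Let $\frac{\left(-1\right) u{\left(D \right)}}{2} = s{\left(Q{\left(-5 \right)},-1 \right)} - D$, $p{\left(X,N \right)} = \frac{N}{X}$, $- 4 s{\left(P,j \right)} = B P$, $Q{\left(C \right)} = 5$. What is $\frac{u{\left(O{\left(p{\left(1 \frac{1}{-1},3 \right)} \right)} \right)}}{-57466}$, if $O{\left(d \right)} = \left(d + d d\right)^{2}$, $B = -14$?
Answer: $- \frac{37}{57466} \approx -0.00064386$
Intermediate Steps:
$s{\left(P,j \right)} = \frac{7 P}{2}$ ($s{\left(P,j \right)} = - \frac{\left(-14\right) P}{4} = \frac{7 P}{2}$)
$O{\left(d \right)} = \left(d + d^{2}\right)^{2}$
$u{\left(D \right)} = -35 + 2 D$ ($u{\left(D \right)} = - 2 \left(\frac{7}{2} \cdot 5 - D\right) = - 2 \left(\frac{35}{2} - D\right) = -35 + 2 D$)
$\frac{u{\left(O{\left(p{\left(1 \frac{1}{-1},3 \right)} \right)} \right)}}{-57466} = \frac{-35 + 2 \left(\frac{3}{1 \frac{1}{-1}}\right)^{2} \left(1 + \frac{3}{1 \frac{1}{-1}}\right)^{2}}{-57466} = \left(-35 + 2 \left(\frac{3}{1 \left(-1\right)}\right)^{2} \left(1 + \frac{3}{1 \left(-1\right)}\right)^{2}\right) \left(- \frac{1}{57466}\right) = \left(-35 + 2 \left(\frac{3}{-1}\right)^{2} \left(1 + \frac{3}{-1}\right)^{2}\right) \left(- \frac{1}{57466}\right) = \left(-35 + 2 \left(3 \left(-1\right)\right)^{2} \left(1 + 3 \left(-1\right)\right)^{2}\right) \left(- \frac{1}{57466}\right) = \left(-35 + 2 \left(-3\right)^{2} \left(1 - 3\right)^{2}\right) \left(- \frac{1}{57466}\right) = \left(-35 + 2 \cdot 9 \left(-2\right)^{2}\right) \left(- \frac{1}{57466}\right) = \left(-35 + 2 \cdot 9 \cdot 4\right) \left(- \frac{1}{57466}\right) = \left(-35 + 2 \cdot 36\right) \left(- \frac{1}{57466}\right) = \left(-35 + 72\right) \left(- \frac{1}{57466}\right) = 37 \left(- \frac{1}{57466}\right) = - \frac{37}{57466}$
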